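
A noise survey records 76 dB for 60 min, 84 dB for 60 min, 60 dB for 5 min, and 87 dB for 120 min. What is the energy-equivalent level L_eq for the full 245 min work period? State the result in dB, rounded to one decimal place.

The energy average is taken in the linear domain: L_eq = 10·log₁₀[(Σ tᵢ·10^(Lᵢ/10))/T], T = 245 min.
Σ tᵢ·10^(Lᵢ/10) = 60·10^(76/10) + 60·10^(84/10) + 5·10^(60/10) + 120·10^(87/10) = 7.761e+10.
L_eq = 10·log₁₀(7.761e+10/245) = 85.01 dB.

85.0 dB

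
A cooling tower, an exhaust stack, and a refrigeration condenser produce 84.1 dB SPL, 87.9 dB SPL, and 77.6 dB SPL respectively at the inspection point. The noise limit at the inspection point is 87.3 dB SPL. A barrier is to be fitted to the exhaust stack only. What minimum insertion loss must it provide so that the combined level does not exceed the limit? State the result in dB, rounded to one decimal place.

Fixed contribution from the other sources: Σ 10^(L/10) = 10^(84.1/10) + 10^(77.6/10) = 3.146e+08 (84.98 dB SPL).
To meet 87.3 dB SPL overall, the treated exhaust stack may contribute at most 10^(87.3/10) − 3.146e+08 = 2.224e+08, i.e. 83.47 dB SPL.
So the exhaust stack must be reduced from 87.9 to 83.47 dB SPL: IL = 4.43 dB.

4.4 dB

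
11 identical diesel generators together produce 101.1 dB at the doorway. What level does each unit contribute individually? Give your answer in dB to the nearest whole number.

11 equal contributions raise the level by 10·log₁₀ 11 = 10.414 dB, so each unit alone gives 101.1 − 10.414.

91 dB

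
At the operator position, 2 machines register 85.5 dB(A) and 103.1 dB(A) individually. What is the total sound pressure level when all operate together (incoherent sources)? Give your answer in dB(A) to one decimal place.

Incoherent sources combine by intensity addition: L_total = 10·log₁₀(Σ 10^(L_i/10)).
Σ 10^(L/10) = 10^(85.5/10) + 10^(103.1/10) = 2.077e+10.
L_total = 10·log₁₀(2.077e+10) = 103.17 dB(A).

103.2 dB(A)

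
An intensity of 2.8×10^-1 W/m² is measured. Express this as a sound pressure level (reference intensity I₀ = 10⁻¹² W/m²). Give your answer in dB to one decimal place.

L = 10·log₁₀(I/I₀) = 10·log₁₀(2.8×10^-1/10⁻¹²) = 10·log₁₀(2.8×10^11).
L = 10·(0.4472 + 11) = 114.47 dB.

114.5 dB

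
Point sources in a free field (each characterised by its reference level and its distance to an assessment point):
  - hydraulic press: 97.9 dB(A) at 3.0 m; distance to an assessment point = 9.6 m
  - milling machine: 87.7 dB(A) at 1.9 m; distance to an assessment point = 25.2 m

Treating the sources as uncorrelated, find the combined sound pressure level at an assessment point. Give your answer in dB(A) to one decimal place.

Propagate each source to the receiver with L = L_ref − 20·log₁₀(r/r_ref), then add intensities.
hydraulic press: 97.9 − 20·log₁₀(9.6/3.0) = 97.9 − 10.10 = 87.80 dB(A).
milling machine: 87.7 − 20·log₁₀(25.2/1.9) = 87.7 − 22.45 = 65.25 dB(A).
Σ 10^(L/10) = 6.055e+08 → L_total = 10·log₁₀(6.055e+08) = 87.82 dB(A).

87.8 dB(A)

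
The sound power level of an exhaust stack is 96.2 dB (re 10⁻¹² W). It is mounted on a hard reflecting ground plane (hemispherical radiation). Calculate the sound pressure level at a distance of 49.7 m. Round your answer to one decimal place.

54.3 dB

Free-field hemispherical radiation: L_p = L_w − 10·log₁₀(2π·r²), r = 49.7 m.
2π·r² = 1.552e+04 m², 10·log₁₀ of that is 41.909 dB.
L_p = 96.2 − 41.909 = 54.29 dB.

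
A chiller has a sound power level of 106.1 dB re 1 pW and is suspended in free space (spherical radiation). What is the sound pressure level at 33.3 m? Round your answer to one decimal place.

64.7 dB

Free-field spherical radiation: L_p = L_w − 10·log₁₀(4π·r²), r = 33.3 m.
4π·r² = 1.393e+04 m², 10·log₁₀ of that is 41.441 dB.
L_p = 106.1 − 41.441 = 64.66 dB.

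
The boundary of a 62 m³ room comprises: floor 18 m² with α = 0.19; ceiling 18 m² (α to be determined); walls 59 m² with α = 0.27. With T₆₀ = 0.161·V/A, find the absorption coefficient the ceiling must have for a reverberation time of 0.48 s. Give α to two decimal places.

0.08

A = 0.161·V/T₆₀ = 0.161·62/0.48 = 20.80 m² sabins.
Absorption from the other surfaces = 18·0.19 + 59·0.27 = 19.35 m², so the ceiling must supply 1.45 m² over 18 m².
α = 1.45/18 = 0.080.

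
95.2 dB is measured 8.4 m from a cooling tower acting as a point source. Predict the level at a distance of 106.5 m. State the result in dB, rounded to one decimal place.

Spherical spreading from a point source gives a 20·log₁₀(r₂/r₁) drop.
L₂ = 95.2 − 20·log₁₀(106.5/8.4) = 95.2 − 22.061 = 73.14 dB.

73.1 dB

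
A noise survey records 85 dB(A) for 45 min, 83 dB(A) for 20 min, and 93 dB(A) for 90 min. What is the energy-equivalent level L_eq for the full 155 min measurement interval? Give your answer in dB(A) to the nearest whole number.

Weight each interval's intensity by its duration and average over T = 155 min:
Σ tᵢ·10^(Lᵢ/10) = 45·10^(85/10) + 20·10^(83/10) + 90·10^(93/10) = 1.978e+11.
L_eq = 10·log₁₀(1.978e+11/155) = 91.06 dB(A).

91 dB(A)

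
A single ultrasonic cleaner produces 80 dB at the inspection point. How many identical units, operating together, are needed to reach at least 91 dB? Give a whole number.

Need L₁ + 10·log₁₀ N ≥ 91, i.e. log₁₀ N ≥ 1.10.
N ≥ 10^(11.0/10) = 12.589, so N = 13.

13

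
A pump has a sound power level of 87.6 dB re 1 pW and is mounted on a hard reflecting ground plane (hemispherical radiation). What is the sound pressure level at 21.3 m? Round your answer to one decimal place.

53.1 dB

L_p = L_w − 10·log₁₀(2π·r²) with r = 21.3 m.
2π·r² = 2851 m², 10·log₁₀ of that is 34.549 dB.
L_p = 87.6 − 34.549 = 53.05 dB.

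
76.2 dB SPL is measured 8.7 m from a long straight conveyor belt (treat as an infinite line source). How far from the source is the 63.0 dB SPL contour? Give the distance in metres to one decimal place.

The 13.2 dB drop corresponds to a distance ratio of 10^(13.2/10) for a line source.
r₂ = 8.7·10^((76.2−63.0)/10) = 8.7·10^(13.2/10) = 181.77 m.

181.8 m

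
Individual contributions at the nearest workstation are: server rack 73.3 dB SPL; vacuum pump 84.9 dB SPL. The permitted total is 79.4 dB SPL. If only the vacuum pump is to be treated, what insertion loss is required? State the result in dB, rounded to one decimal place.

6.7 dB

Fixed contribution from the other source: Σ 10^(L/10) = 10^(73.3/10) = 2.138e+07 (73.30 dB SPL).
The limit corresponds to 10^(79.4/10) = 8.710e+07; subtracting the fixed part leaves 6.572e+07 for the vacuum pump, i.e. 78.18 dB SPL.
Required insertion loss = 84.9 − 78.18 = 6.72 dB.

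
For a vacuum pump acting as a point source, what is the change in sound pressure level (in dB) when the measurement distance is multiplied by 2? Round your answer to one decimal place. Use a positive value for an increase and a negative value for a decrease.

Point-source spreading: ΔL = −20·log₁₀(r₂/r₁).
ΔL = −20·log₁₀(2) = -6.02 dB.

-6.0 dB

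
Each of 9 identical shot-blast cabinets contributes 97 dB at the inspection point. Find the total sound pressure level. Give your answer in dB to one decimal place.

106.5 dB

With 9 equal, uncorrelated contributions the intensity is 9× that of one unit, giving a rise of 10·log₁₀ 9.
L_total = 97 + 10·log₁₀(9) = 97 + 9.542 = 106.54 dB.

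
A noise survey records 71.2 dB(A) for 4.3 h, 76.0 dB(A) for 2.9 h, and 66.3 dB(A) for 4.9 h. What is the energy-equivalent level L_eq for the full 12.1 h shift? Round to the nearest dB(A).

The energy average is taken in the linear domain: L_eq = 10·log₁₀[(Σ tᵢ·10^(Lᵢ/10))/T], T = 12.1 h.
Σ tᵢ·10^(Lᵢ/10) = 4.3·10^(71.2/10) + 2.9·10^(76.0/10) + 4.9·10^(66.3/10) = 1.930e+08.
L_eq = 10·log₁₀(1.930e+08/12.1) = 72.03 dB(A).

72 dB(A)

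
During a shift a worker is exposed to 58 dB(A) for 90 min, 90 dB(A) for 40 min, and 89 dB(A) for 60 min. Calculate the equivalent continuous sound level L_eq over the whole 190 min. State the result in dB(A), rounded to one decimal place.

Weight each interval's intensity by its duration and average over T = 190 min:
Σ tᵢ·10^(Lᵢ/10) = 90·10^(58/10) + 40·10^(90/10) + 60·10^(89/10) = 8.772e+10.
L_eq = 10·log₁₀(8.772e+10/190) = 86.64 dB(A).

86.6 dB(A)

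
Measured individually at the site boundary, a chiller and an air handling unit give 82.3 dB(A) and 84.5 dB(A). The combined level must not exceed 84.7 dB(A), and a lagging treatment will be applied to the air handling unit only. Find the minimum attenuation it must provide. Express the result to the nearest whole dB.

Everything except the air handling unit sums to 10^(82.3/10) = 1.698e+08 in linear terms, 82.30 dB(A).
The limit corresponds to 10^(84.7/10) = 2.951e+08; subtracting the fixed part leaves 1.253e+08 for the air handling unit, i.e. 80.98 dB(A).
So the air handling unit must be reduced from 84.5 to 80.98 dB(A): IL = 3.52 dB.

4 dB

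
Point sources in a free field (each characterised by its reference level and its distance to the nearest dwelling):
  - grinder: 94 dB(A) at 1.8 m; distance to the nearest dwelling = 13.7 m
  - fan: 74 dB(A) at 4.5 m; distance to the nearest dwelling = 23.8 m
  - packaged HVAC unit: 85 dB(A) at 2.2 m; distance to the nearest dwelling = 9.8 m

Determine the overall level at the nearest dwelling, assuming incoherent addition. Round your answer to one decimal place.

Propagate each source to the receiver with L = L_ref − 20·log₁₀(r/r_ref), then add intensities.
grinder: 94 − 20·log₁₀(13.7/1.8) = 94 − 17.63 = 76.37 dB(A).
fan: 74 − 20·log₁₀(23.8/4.5) = 74 − 14.47 = 59.53 dB(A).
packaged HVAC unit: 85 − 20·log₁₀(9.8/2.2) = 85 − 12.98 = 72.02 dB(A).
Σ 10^(L/10) = 6.020e+07 → L_total = 10·log₁₀(6.020e+07) = 77.80 dB(A).

77.8 dB(A)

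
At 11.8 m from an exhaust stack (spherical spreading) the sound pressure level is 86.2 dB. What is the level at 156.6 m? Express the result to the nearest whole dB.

64 dB

Spherical spreading from a point source gives a 20·log₁₀(r₂/r₁) drop.
L₂ = 86.2 − 20·log₁₀(156.6/11.8) = 86.2 − 22.458 = 63.74 dB.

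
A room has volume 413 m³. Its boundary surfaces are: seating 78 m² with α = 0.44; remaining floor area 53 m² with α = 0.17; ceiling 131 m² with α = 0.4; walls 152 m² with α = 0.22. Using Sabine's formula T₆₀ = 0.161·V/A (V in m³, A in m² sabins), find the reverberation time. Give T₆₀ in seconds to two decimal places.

0.51 s

Total absorption A = 78·0.44 + 53·0.17 + 131·0.4 + 152·0.22 = 129.17 m² sabins.
T₆₀ = 0.161 × 413 / 129.17 = 0.515 s.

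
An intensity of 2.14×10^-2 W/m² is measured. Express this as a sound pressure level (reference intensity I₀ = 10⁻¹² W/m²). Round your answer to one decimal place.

103.3 dB

L = 10·log₁₀(I/I₀) = 10·log₁₀(2.14×10^-2/10⁻¹²) = 10·log₁₀(2.14×10^10).
L = 10·(0.3304 + 10) = 103.30 dB.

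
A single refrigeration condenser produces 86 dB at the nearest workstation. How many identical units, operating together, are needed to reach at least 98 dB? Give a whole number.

16

The shortfall is 98 − 86 = 12.0 dB, and N units add 10·log₁₀ N, so need 10·log₁₀ N ≥ 12.0.
N ≥ 10^(12.0/10) = 15.849, so N = 16.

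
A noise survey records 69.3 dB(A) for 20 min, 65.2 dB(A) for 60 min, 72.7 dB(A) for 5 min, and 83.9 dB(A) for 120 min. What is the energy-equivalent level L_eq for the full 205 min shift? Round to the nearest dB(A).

The energy average is taken in the linear domain: L_eq = 10·log₁₀[(Σ tᵢ·10^(Lᵢ/10))/T], T = 205 min.
Σ tᵢ·10^(Lᵢ/10) = 20·10^(69.3/10) + 60·10^(65.2/10) + 5·10^(72.7/10) + 120·10^(83.9/10) = 2.992e+10.
L_eq = 10·log₁₀(2.992e+10/205) = 81.64 dB(A).

82 dB(A)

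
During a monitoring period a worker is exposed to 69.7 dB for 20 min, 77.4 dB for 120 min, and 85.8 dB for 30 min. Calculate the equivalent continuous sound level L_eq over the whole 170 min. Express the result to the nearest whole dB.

The energy average is taken in the linear domain: L_eq = 10·log₁₀[(Σ tᵢ·10^(Lᵢ/10))/T], T = 170 min.
Σ tᵢ·10^(Lᵢ/10) = 20·10^(69.7/10) + 120·10^(77.4/10) + 30·10^(85.8/10) = 1.819e+10.
L_eq = 10·log₁₀(1.819e+10/170) = 80.29 dB.

80 dB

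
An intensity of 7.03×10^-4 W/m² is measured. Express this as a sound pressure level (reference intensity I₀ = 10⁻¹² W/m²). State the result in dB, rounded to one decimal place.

88.5 dB

I/I₀ = 7.03×10^-4/10⁻¹² = 7.03×10^8, and L = 10·log₁₀(I/I₀).
L = 10·(0.8470 + 8) = 88.47 dB.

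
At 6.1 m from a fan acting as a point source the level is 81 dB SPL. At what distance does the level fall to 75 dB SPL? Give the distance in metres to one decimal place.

Point-source spreading drops the level by 20·log₁₀(r₂/r₁); inverting, r₂/r₁ = 10^(ΔL/20).
r₂ = 6.1·10^((81−75)/20) = 6.1·10^(6.0/20) = 12.17 m.

12.2 m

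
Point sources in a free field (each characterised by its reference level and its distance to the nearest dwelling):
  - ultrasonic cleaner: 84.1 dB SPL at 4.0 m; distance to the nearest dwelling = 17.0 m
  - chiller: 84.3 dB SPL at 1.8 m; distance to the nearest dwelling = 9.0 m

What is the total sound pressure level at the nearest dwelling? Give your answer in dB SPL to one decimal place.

74.0 dB SPL

First find each source's level at the receiver (point-source: −20·log₁₀(r/r_ref)), then combine on an intensity basis.
ultrasonic cleaner: 84.1 − 20·log₁₀(17.0/4.0) = 84.1 − 12.57 = 71.53 dB SPL.
chiller: 84.3 − 20·log₁₀(9.0/1.8) = 84.3 − 13.98 = 70.32 dB SPL.
Σ 10^(L/10) = 2.500e+07 → L_total = 10·log₁₀(2.500e+07) = 73.98 dB SPL.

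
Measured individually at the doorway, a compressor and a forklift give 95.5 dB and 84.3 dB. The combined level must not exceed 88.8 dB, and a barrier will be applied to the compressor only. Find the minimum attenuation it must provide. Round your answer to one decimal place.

Everything except the compressor sums to 10^(84.3/10) = 2.692e+08 in linear terms, 84.30 dB.
The limit corresponds to 10^(88.8/10) = 7.586e+08; subtracting the fixed part leaves 4.894e+08 for the compressor, i.e. 86.90 dB.
Required insertion loss = 95.5 − 86.90 = 8.60 dB.

8.6 dB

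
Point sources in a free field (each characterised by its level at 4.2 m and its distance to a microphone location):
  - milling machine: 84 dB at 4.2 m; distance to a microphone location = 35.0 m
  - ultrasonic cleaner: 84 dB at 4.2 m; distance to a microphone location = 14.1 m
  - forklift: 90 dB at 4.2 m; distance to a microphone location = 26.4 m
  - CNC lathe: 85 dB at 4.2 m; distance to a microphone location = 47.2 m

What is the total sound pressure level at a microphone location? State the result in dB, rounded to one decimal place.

77.3 dB

First find each source's level at the receiver (point-source: −20·log₁₀(r/r_ref)), then combine on an intensity basis.
milling machine: 84 − 20·log₁₀(35.0/4.2) = 84 − 18.42 = 65.58 dB.
ultrasonic cleaner: 84 − 20·log₁₀(14.1/4.2) = 84 − 10.52 = 73.48 dB.
forklift: 90 − 20·log₁₀(26.4/4.2) = 90 − 15.97 = 74.03 dB.
CNC lathe: 85 − 20·log₁₀(47.2/4.2) = 85 − 21.01 = 63.99 dB.
Σ 10^(L/10) = 5.372e+07 → L_total = 10·log₁₀(5.372e+07) = 77.30 dB.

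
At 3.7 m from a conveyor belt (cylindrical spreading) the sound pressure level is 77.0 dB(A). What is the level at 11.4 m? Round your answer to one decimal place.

72.1 dB(A)

For a line source, L₂ = L₁ − 10·log₁₀(r₂/r₁).
L₂ = 77.0 − 10·log₁₀(11.4/3.7) = 77.0 − 4.887 = 72.11 dB(A).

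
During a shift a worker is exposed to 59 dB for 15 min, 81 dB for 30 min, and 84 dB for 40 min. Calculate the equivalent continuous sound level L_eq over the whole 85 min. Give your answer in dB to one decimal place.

82.1 dB

The energy average is taken in the linear domain: L_eq = 10·log₁₀[(Σ tᵢ·10^(Lᵢ/10))/T], T = 85 min.
Σ tᵢ·10^(Lᵢ/10) = 15·10^(59/10) + 30·10^(81/10) + 40·10^(84/10) = 1.384e+10.
L_eq = 10·log₁₀(1.384e+10/85) = 82.12 dB.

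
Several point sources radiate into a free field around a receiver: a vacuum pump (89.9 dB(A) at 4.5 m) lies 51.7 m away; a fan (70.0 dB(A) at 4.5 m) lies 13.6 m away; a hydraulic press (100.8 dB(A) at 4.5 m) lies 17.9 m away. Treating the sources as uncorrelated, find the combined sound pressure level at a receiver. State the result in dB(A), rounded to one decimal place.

First find each source's level at the receiver (point-source: −20·log₁₀(r/r_ref)), then combine on an intensity basis.
vacuum pump: 89.9 − 20·log₁₀(51.7/4.5) = 89.9 − 21.21 = 68.69 dB(A).
fan: 70.0 − 20·log₁₀(13.6/4.5) = 70.0 − 9.61 = 60.39 dB(A).
hydraulic press: 100.8 − 20·log₁₀(17.9/4.5) = 100.8 − 11.99 = 88.81 dB(A).
Σ 10^(L/10) = 7.683e+08 → L_total = 10·log₁₀(7.683e+08) = 88.86 dB(A).

88.9 dB(A)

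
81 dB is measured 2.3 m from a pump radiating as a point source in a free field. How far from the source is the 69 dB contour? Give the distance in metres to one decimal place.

9.2 m

Point-source spreading drops the level by 20·log₁₀(r₂/r₁); inverting, r₂/r₁ = 10^(ΔL/20).
r₂ = 2.3·10^((81−69)/20) = 2.3·10^(12.0/20) = 9.16 m.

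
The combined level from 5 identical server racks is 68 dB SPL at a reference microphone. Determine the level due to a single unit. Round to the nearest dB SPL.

Dividing the total intensity by 5 lowers the level by 10·log₁₀ 5 = 6.990 dB: L₁ = 68 − 6.990.

61 dB SPL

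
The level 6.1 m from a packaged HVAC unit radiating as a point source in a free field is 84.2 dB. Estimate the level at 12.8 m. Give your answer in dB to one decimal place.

77.8 dB

For a point source, L₂ = L₁ − 20·log₁₀(r₂/r₁).
L₂ = 84.2 − 20·log₁₀(12.8/6.1) = 84.2 − 6.438 = 77.76 dB.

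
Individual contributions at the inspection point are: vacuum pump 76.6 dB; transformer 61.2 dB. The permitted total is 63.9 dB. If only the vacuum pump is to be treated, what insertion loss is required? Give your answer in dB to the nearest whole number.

Everything except the vacuum pump sums to 10^(61.2/10) = 1.318e+06 in linear terms, 61.20 dB.
To meet 63.9 dB overall, the treated vacuum pump may contribute at most 10^(63.9/10) − 1.318e+06 = 1.136e+06, i.e. 60.56 dB.
Required insertion loss = 76.6 − 60.56 = 16.04 dB.

16 dB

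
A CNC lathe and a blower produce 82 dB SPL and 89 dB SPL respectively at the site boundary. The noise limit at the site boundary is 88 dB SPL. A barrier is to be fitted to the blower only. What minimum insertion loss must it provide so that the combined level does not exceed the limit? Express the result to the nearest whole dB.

Fixed contribution from the other source: Σ 10^(L/10) = 10^(82/10) = 1.585e+08 (82.00 dB SPL).
To meet 88 dB SPL overall, the treated blower may contribute at most 10^(88/10) − 1.585e+08 = 4.725e+08, i.e. 86.74 dB SPL.
Required insertion loss = 89 − 86.74 = 2.26 dB.

2 dB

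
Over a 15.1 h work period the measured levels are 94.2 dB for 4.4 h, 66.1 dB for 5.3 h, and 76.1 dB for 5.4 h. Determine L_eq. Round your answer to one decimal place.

88.9 dB

L_eq = 10·log₁₀[(1/T)·Σ tᵢ·10^(Lᵢ/10)] with T = 15.1 h.
Σ tᵢ·10^(Lᵢ/10) = 4.4·10^(94.2/10) + 5.3·10^(66.1/10) + 5.4·10^(76.1/10) = 1.181e+10.
L_eq = 10·log₁₀(1.181e+10/15.1) = 88.93 dB.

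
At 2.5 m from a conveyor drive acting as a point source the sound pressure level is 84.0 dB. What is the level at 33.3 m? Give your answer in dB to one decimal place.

61.5 dB

Point-source attenuation: ΔL = 20·log₁₀(r₂/r₁) = 20·log₁₀(33.3/2.5) = 22.490 dB.
L₂ = 84.0 − 20·log₁₀(33.3/2.5) = 84.0 − 22.490 = 61.51 dB.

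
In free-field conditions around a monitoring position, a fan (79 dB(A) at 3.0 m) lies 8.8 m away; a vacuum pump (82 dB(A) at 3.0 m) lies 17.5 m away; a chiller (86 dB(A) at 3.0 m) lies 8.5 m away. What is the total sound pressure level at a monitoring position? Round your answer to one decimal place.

78.0 dB(A)

Apply inverse-square spreading to bring every level to the receiver, then sum 10^(L/10).
fan: 79 − 20·log₁₀(8.8/3.0) = 79 − 9.35 = 69.65 dB(A).
vacuum pump: 82 − 20·log₁₀(17.5/3.0) = 82 − 15.32 = 66.68 dB(A).
chiller: 86 − 20·log₁₀(8.5/3.0) = 86 − 9.05 = 76.95 dB(A).
Σ 10^(L/10) = 6.348e+07 → L_total = 10·log₁₀(6.348e+07) = 78.03 dB(A).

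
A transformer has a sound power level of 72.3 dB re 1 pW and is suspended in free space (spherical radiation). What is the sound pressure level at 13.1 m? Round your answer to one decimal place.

Free-field spherical radiation: L_p = L_w − 10·log₁₀(4π·r²), r = 13.1 m.
4π·r² = 2157 m², 10·log₁₀ of that is 33.338 dB.
L_p = 72.3 − 33.338 = 38.96 dB.

39.0 dB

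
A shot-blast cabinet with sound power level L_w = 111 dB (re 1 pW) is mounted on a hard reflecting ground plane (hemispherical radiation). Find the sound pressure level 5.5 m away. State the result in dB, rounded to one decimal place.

88.2 dB

The power spreads over a hemisphere of area 2π·r², so L_p = L_w − 10·log₁₀(2π·r²).
2π·r² = 190.1 m², 10·log₁₀ of that is 22.789 dB.
L_p = 111 − 22.789 = 88.21 dB.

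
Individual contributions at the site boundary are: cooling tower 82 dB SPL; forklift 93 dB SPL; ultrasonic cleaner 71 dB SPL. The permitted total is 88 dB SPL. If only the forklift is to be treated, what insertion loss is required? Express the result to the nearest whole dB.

Everything except the forklift sums to 10^(82/10) + 10^(71/10) = 1.711e+08 in linear terms, 82.33 dB SPL.
To meet 88 dB SPL overall, the treated forklift may contribute at most 10^(88/10) − 1.711e+08 = 4.599e+08, i.e. 86.63 dB SPL.
Required insertion loss = 93 − 86.63 = 6.37 dB.

6 dB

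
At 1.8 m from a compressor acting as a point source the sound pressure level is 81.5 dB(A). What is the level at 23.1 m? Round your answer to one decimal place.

59.3 dB(A)

Spherical spreading from a point source gives a 20·log₁₀(r₂/r₁) drop.
L₂ = 81.5 − 20·log₁₀(23.1/1.8) = 81.5 − 22.167 = 59.33 dB(A).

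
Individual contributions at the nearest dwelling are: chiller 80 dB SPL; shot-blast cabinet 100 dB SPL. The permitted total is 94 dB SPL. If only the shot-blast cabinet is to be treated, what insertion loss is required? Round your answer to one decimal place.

6.2 dB

Everything except the shot-blast cabinet sums to 10^(80/10) = 1.000e+08 in linear terms, 80.00 dB SPL.
To meet 94 dB SPL overall, the treated shot-blast cabinet may contribute at most 10^(94/10) − 1.000e+08 = 2.412e+09, i.e. 93.82 dB SPL.
So the shot-blast cabinet must be reduced from 100 to 93.82 dB SPL: IL = 6.18 dB.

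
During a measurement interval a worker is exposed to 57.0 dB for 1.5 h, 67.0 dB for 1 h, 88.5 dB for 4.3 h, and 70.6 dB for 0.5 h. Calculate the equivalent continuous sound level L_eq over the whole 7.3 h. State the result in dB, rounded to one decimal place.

86.2 dB

The energy average is taken in the linear domain: L_eq = 10·log₁₀[(Σ tᵢ·10^(Lᵢ/10))/T], T = 7.3 h.
Σ tᵢ·10^(Lᵢ/10) = 1.5·10^(57.0/10) + 1·10^(67.0/10) + 4.3·10^(88.5/10) + 0.5·10^(70.6/10) = 3.056e+09.
L_eq = 10·log₁₀(3.056e+09/7.3) = 86.22 dB.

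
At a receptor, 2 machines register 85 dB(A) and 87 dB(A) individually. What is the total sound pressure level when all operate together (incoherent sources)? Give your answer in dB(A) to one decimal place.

Incoherent sources combine by intensity addition: L_total = 10·log₁₀(Σ 10^(L_i/10)).
Σ 10^(L/10) = 10^(85/10) + 10^(87/10) = 8.174e+08.
L_total = 10·log₁₀(8.174e+08) = 89.12 dB(A).

89.1 dB(A)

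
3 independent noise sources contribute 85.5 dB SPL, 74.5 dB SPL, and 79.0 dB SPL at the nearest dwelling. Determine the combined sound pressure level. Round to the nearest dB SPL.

For uncorrelated sources the intensities add, so convert each level to linear form, sum, and take 10·log₁₀ of the total.
Σ 10^(L/10) = 10^(85.5/10) + 10^(74.5/10) + 10^(79.0/10) = 4.624e+08.
L_total = 10·log₁₀(4.624e+08) = 86.65 dB SPL.

87 dB SPL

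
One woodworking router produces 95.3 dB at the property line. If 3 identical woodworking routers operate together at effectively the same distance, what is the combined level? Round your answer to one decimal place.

100.1 dB

L_total = L₁ + 10·log₁₀ N for N identical incoherent sources.
L_total = 95.3 + 10·log₁₀(3) = 95.3 + 4.771 = 100.07 dB.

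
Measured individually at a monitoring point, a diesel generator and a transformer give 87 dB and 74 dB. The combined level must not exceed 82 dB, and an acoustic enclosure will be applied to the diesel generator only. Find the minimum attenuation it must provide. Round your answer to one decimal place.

5.7 dB

The untreated sources together contribute 10^(74/10) = 2.512e+07, i.e. 74.00 dB.
The limit corresponds to 10^(82/10) = 1.585e+08; subtracting the fixed part leaves 1.334e+08 for the diesel generator, i.e. 81.25 dB.
So the diesel generator must be reduced from 87 to 81.25 dB: IL = 5.75 dB.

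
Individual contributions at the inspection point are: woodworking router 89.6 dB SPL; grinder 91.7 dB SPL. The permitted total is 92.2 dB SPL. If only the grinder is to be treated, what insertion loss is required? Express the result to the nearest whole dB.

Fixed contribution from the other source: Σ 10^(L/10) = 10^(89.6/10) = 9.120e+08 (89.60 dB SPL).
The limit corresponds to 10^(92.2/10) = 1.660e+09; subtracting the fixed part leaves 7.476e+08 for the grinder, i.e. 88.74 dB SPL.
So the grinder must be reduced from 91.7 to 88.74 dB SPL: IL = 2.96 dB.

3 dB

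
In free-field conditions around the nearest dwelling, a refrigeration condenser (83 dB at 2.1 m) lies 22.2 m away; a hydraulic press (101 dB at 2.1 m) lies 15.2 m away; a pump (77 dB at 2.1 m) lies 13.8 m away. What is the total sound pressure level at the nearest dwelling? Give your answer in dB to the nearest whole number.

84 dB

First find each source's level at the receiver (point-source: −20·log₁₀(r/r_ref)), then combine on an intensity basis.
refrigeration condenser: 83 − 20·log₁₀(22.2/2.1) = 83 − 20.48 = 62.52 dB.
hydraulic press: 101 − 20·log₁₀(15.2/2.1) = 101 − 17.19 = 83.81 dB.
pump: 77 − 20·log₁₀(13.8/2.1) = 77 − 16.35 = 60.65 dB.
Σ 10^(L/10) = 2.432e+08 → L_total = 10·log₁₀(2.432e+08) = 83.86 dB.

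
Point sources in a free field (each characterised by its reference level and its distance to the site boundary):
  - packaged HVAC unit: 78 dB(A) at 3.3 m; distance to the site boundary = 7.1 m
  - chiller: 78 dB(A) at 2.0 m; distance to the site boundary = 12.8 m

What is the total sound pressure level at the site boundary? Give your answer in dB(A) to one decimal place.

71.8 dB(A)

First find each source's level at the receiver (point-source: −20·log₁₀(r/r_ref)), then combine on an intensity basis.
packaged HVAC unit: 78 − 20·log₁₀(7.1/3.3) = 78 − 6.65 = 71.35 dB(A).
chiller: 78 − 20·log₁₀(12.8/2.0) = 78 − 16.12 = 61.88 dB(A).
Σ 10^(L/10) = 1.517e+07 → L_total = 10·log₁₀(1.517e+07) = 71.81 dB(A).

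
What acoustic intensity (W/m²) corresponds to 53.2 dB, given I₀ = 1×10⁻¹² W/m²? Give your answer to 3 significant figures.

I = I₀·10^(L/10) = 10⁻¹² × 10^(53.2/10) = 10^(-6.680).

2.09e-07 W/m²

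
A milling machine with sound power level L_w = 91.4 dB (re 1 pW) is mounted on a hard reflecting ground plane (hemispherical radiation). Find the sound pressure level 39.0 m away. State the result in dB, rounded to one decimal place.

The power spreads over a hemisphere of area 2π·r², so L_p = L_w − 10·log₁₀(2π·r²).
2π·r² = 9557 m², 10·log₁₀ of that is 39.803 dB.
L_p = 91.4 − 39.803 = 51.60 dB.

51.6 dB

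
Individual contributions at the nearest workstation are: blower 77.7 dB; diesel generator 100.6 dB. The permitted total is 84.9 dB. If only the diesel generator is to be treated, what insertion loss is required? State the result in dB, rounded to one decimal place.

Fixed contribution from the other source: Σ 10^(L/10) = 10^(77.7/10) = 5.888e+07 (77.70 dB).
To meet 84.9 dB overall, the treated diesel generator may contribute at most 10^(84.9/10) − 5.888e+07 = 2.501e+08, i.e. 83.98 dB.
So the diesel generator must be reduced from 100.6 to 83.98 dB: IL = 16.62 dB.

16.6 dB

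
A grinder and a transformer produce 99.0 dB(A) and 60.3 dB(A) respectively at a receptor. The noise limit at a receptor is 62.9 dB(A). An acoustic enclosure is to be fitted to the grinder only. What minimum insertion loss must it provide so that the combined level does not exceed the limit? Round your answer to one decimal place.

Fixed contribution from the other source: Σ 10^(L/10) = 10^(60.3/10) = 1.072e+06 (60.30 dB(A)).
The limit corresponds to 10^(62.9/10) = 1.950e+06; subtracting the fixed part leaves 8.783e+05 for the grinder, i.e. 59.44 dB(A).
Required insertion loss = 99.0 − 59.44 = 39.56 dB.

39.6 dB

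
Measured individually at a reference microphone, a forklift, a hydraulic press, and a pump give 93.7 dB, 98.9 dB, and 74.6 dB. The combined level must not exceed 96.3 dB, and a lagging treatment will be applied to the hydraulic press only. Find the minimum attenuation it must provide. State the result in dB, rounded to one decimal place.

Fixed contribution from the other sources: Σ 10^(L/10) = 10^(93.7/10) + 10^(74.6/10) = 2.373e+09 (93.75 dB).
To meet 96.3 dB overall, the treated hydraulic press may contribute at most 10^(96.3/10) − 2.373e+09 = 1.893e+09, i.e. 92.77 dB.
So the hydraulic press must be reduced from 98.9 to 92.77 dB: IL = 6.13 dB.

6.1 dB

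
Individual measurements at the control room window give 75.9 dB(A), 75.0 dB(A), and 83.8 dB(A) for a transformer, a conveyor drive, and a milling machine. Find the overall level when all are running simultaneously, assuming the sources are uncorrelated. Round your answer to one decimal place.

84.9 dB(A)

Incoherent sources combine by intensity addition: L_total = 10·log₁₀(Σ 10^(L_i/10)).
Σ 10^(L/10) = 10^(75.9/10) + 10^(75.0/10) + 10^(83.8/10) = 3.104e+08.
L_total = 10·log₁₀(3.104e+08) = 84.92 dB(A).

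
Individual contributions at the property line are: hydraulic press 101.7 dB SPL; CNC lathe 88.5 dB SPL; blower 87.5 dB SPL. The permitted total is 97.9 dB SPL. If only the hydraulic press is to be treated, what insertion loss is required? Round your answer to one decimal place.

4.8 dB

Fixed contribution from the other sources: Σ 10^(L/10) = 10^(88.5/10) + 10^(87.5/10) = 1.270e+09 (91.04 dB SPL).
To meet 97.9 dB SPL overall, the treated hydraulic press may contribute at most 10^(97.9/10) − 1.270e+09 = 4.896e+09, i.e. 96.90 dB SPL.
Required insertion loss = 101.7 − 96.90 = 4.80 dB.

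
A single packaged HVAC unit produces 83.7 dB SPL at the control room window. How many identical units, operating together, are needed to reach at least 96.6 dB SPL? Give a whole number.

The shortfall is 96.6 − 83.7 = 12.9 dB, and N units add 10·log₁₀ N, so need 10·log₁₀ N ≥ 12.9.
N ≥ 10^(12.9/10) = 19.498, so N = 20.

20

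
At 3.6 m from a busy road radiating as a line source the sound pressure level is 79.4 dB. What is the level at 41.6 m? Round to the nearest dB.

Cylindrical spreading from a line source gives a 10·log₁₀(r₂/r₁) drop.
L₂ = 79.4 − 10·log₁₀(41.6/3.6) = 79.4 − 10.628 = 68.77 dB.

69 dB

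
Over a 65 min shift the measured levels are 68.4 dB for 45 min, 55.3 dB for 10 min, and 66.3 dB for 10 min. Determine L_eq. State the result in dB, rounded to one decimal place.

67.4 dB

Weight each interval's intensity by its duration and average over T = 65 min:
Σ tᵢ·10^(Lᵢ/10) = 45·10^(68.4/10) + 10·10^(55.3/10) + 10·10^(66.3/10) = 3.574e+08.
L_eq = 10·log₁₀(3.574e+08/65) = 67.40 dB.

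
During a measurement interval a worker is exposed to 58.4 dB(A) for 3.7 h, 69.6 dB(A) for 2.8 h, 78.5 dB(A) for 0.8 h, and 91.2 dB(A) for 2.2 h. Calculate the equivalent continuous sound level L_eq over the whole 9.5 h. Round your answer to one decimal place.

85.0 dB(A)

Weight each interval's intensity by its duration and average over T = 9.5 h:
Σ tᵢ·10^(Lᵢ/10) = 3.7·10^(58.4/10) + 2.8·10^(69.6/10) + 0.8·10^(78.5/10) + 2.2·10^(91.2/10) = 2.985e+09.
L_eq = 10·log₁₀(2.985e+09/9.5) = 84.97 dB(A).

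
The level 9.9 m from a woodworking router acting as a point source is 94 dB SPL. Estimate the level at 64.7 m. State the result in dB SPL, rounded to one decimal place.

77.7 dB SPL

Spherical spreading from a point source gives a 20·log₁₀(r₂/r₁) drop.
L₂ = 94 − 20·log₁₀(64.7/9.9) = 94 − 16.305 = 77.69 dB SPL.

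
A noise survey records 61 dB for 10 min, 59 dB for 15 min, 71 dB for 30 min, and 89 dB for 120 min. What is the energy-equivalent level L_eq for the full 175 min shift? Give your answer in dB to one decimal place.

Weight each interval's intensity by its duration and average over T = 175 min:
Σ tᵢ·10^(Lᵢ/10) = 10·10^(61/10) + 15·10^(59/10) + 30·10^(71/10) + 120·10^(89/10) = 9.572e+10.
L_eq = 10·log₁₀(9.572e+10/175) = 87.38 dB.

87.4 dB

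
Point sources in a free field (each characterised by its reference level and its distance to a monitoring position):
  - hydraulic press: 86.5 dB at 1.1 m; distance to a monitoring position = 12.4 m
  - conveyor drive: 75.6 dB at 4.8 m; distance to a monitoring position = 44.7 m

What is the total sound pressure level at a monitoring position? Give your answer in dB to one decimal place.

65.9 dB

Propagate each source to the receiver with L = L_ref − 20·log₁₀(r/r_ref), then add intensities.
hydraulic press: 86.5 − 20·log₁₀(12.4/1.1) = 86.5 − 21.04 = 65.46 dB.
conveyor drive: 75.6 − 20·log₁₀(44.7/4.8) = 75.6 − 19.38 = 56.22 dB.
Σ 10^(L/10) = 3.934e+06 → L_total = 10·log₁₀(3.934e+06) = 65.95 dB.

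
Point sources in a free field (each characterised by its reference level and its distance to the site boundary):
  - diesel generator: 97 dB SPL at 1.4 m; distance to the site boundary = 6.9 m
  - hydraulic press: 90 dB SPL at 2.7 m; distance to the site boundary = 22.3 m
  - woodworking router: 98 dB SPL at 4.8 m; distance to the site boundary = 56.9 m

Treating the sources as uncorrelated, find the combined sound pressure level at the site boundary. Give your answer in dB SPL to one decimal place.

Apply inverse-square spreading to bring every level to the receiver, then sum 10^(L/10).
diesel generator: 97 − 20·log₁₀(6.9/1.4) = 97 − 13.85 = 83.15 dB SPL.
hydraulic press: 90 − 20·log₁₀(22.3/2.7) = 90 − 18.34 = 71.66 dB SPL.
woodworking router: 98 − 20·log₁₀(56.9/4.8) = 98 − 21.48 = 76.52 dB SPL.
Σ 10^(L/10) = 2.659e+08 → L_total = 10·log₁₀(2.659e+08) = 84.25 dB SPL.

84.2 dB SPL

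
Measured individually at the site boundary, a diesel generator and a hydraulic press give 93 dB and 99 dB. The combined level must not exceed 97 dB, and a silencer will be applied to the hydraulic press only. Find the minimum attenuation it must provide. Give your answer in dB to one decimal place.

Everything except the hydraulic press sums to 10^(93/10) = 1.995e+09 in linear terms, 93.00 dB.
The limit corresponds to 10^(97/10) = 5.012e+09; subtracting the fixed part leaves 3.017e+09 for the hydraulic press, i.e. 94.80 dB.
So the hydraulic press must be reduced from 99 to 94.80 dB: IL = 4.20 dB.

4.2 dB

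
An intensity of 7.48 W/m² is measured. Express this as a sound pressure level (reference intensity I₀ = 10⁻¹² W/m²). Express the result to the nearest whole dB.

Dividing by I₀ shifts the exponent by 12: I/I₀ = 7.48×10^12.
L = 10·(0.8739 + 12) = 128.74 dB.

129 dB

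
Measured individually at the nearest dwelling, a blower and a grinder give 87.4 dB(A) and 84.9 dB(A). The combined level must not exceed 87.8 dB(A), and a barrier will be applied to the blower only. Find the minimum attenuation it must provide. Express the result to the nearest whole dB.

3 dB

Everything except the blower sums to 10^(84.9/10) = 3.090e+08 in linear terms, 84.90 dB(A).
To meet 87.8 dB(A) overall, the treated blower may contribute at most 10^(87.8/10) − 3.090e+08 = 2.935e+08, i.e. 84.68 dB(A).
Required insertion loss = 87.4 − 84.68 = 2.72 dB.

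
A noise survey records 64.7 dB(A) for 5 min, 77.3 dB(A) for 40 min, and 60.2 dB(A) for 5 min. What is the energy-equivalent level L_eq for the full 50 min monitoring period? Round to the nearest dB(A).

Weight each interval's intensity by its duration and average over T = 50 min:
Σ tᵢ·10^(Lᵢ/10) = 5·10^(64.7/10) + 40·10^(77.3/10) + 5·10^(60.2/10) = 2.168e+09.
L_eq = 10·log₁₀(2.168e+09/50) = 76.37 dB(A).

76 dB(A)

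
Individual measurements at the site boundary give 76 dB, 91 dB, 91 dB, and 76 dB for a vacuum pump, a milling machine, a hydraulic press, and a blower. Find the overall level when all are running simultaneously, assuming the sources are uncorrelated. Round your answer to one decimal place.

For uncorrelated sources the intensities add, so convert each level to linear form, sum, and take 10·log₁₀ of the total.
Σ 10^(L/10) = 10^(76/10) + 10^(91/10) + 10^(91/10) + 10^(76/10) = 2.597e+09.
L_total = 10·log₁₀(2.597e+09) = 94.15 dB.

94.1 dB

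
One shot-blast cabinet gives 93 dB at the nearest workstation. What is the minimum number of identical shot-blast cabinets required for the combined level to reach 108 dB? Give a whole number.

32

The shortfall is 108 − 93 = 15.0 dB, and N units add 10·log₁₀ N, so need 10·log₁₀ N ≥ 15.0.
N ≥ 10^(15.0/10) = 31.623, so N = 32.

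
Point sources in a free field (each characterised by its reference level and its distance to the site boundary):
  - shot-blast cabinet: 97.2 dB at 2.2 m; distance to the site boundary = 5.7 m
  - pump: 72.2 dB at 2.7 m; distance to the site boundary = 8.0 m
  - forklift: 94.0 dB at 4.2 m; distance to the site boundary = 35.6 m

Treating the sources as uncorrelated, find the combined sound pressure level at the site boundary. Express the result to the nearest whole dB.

89 dB

Apply inverse-square spreading to bring every level to the receiver, then sum 10^(L/10).
shot-blast cabinet: 97.2 − 20·log₁₀(5.7/2.2) = 97.2 − 8.27 = 88.93 dB.
pump: 72.2 − 20·log₁₀(8.0/2.7) = 72.2 − 9.43 = 62.77 dB.
forklift: 94.0 − 20·log₁₀(35.6/4.2) = 94.0 − 18.56 = 75.44 dB.
Σ 10^(L/10) = 8.187e+08 → L_total = 10·log₁₀(8.187e+08) = 89.13 dB.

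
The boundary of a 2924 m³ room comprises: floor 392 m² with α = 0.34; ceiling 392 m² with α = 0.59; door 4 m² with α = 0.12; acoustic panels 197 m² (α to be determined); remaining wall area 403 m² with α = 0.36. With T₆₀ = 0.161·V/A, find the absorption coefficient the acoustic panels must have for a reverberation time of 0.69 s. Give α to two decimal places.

Required total absorption A = 0.161·2924/0.69 = 682.27 m².
Absorption from the other surfaces = 392·0.34 + 392·0.59 + 4·0.12 + 403·0.36 = 510.12 m², so the acoustic panels must supply 172.15 m² over 197 m².
α = 172.15/197 = 0.874.

0.87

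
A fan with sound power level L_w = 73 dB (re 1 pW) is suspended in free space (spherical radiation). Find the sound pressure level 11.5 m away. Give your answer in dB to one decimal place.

The power spreads over a sphere of area 4π·r², so L_p = L_w − 10·log₁₀(4π·r²).
4π·r² = 1662 m², 10·log₁₀ of that is 32.206 dB.
L_p = 73 − 32.206 = 40.79 dB.

40.8 dB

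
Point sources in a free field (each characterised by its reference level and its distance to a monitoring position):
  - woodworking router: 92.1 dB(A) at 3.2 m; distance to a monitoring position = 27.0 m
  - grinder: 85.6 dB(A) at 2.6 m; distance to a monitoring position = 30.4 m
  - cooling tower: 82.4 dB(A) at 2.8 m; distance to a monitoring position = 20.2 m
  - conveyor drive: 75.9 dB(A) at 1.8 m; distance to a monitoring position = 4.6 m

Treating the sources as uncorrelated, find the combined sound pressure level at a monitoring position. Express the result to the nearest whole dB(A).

75 dB(A)

First find each source's level at the receiver (point-source: −20·log₁₀(r/r_ref)), then combine on an intensity basis.
woodworking router: 92.1 − 20·log₁₀(27.0/3.2) = 92.1 − 18.52 = 73.58 dB(A).
grinder: 85.6 − 20·log₁₀(30.4/2.6) = 85.6 − 21.36 = 64.24 dB(A).
cooling tower: 82.4 − 20·log₁₀(20.2/2.8) = 82.4 − 17.16 = 65.24 dB(A).
conveyor drive: 75.9 − 20·log₁₀(4.6/1.8) = 75.9 − 8.15 = 67.75 dB(A).
Σ 10^(L/10) = 3.473e+07 → L_total = 10·log₁₀(3.473e+07) = 75.41 dB(A).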